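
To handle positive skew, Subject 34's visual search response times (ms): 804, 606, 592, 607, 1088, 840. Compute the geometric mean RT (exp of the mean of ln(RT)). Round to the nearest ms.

737 ms

ln(RT): 6.6896, 6.4069, 6.3835, 6.4085, 6.9921, 6.7334
Mean ln(RT) = 39.6140/6 = 6.60234
Geometric mean = exp(6.60234) = 736.81 ms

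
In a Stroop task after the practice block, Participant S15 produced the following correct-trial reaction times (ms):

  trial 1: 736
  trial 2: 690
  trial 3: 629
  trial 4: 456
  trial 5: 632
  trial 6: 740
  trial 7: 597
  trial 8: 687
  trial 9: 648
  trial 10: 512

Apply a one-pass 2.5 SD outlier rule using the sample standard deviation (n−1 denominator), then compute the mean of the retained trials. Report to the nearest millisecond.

633 ms

n = 10, ΣRT = 6327, M = 632.700
Σ(x−M)² = 75730.10; s = √(75730.10/9) = 91.730
Cutoffs: 632.700 ± 2.5·91.730 → [403.4, 862.0]
No RTs fall outside the cutoffs; all 10 retained. Mean = 6327/10 = 632.700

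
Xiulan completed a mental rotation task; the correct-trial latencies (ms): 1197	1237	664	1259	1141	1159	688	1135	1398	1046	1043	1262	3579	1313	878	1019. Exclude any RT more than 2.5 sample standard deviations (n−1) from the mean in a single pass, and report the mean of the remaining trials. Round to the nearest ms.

n = 16, ΣRT = 20018, M = 1251.125
Σ(x−M)² = 6422133.75; s = √(6422133.75/15) = 654.326
Cutoffs: 1251.125 ± 2.5·654.326 → [-384.7, 2886.9]
Outside: 3579 → excluded.
Retained (n=15): Σ = 16439, mean = 16439/15 = 1095.933

1096 ms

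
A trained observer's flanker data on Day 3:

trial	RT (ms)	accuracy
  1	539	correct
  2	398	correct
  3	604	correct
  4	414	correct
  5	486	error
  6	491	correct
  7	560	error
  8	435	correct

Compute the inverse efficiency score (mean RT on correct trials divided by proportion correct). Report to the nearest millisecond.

Correct trials (n=6): 539, 398, 604, 414, 491, 435
Mean correct RT = 2881/6 = 480.1667 ms
Proportion correct = 6/8
IES = 480.1667 / (6/8) = 640.222 ms

640 ms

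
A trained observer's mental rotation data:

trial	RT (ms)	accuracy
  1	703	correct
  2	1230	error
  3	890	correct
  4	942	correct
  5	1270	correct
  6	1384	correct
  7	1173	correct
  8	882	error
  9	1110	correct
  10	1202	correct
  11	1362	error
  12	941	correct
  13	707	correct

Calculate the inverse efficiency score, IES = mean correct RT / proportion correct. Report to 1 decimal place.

Correct trials (n=10): 703, 890, 942, 1270, 1384, 1173, 1110, 1202, 941, 707
Mean correct RT = 10322/10 = 1032.2000 ms
Proportion correct = 10/13
IES = 1032.2000 / (10/13) = 1341.860 ms

1341.9 ms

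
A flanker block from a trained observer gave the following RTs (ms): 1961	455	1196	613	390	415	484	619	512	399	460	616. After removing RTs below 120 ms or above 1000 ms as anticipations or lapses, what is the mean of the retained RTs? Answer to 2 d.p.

Excluded: 1196, 1961
Retained (n=10): Σ = 4963
Mean = 4963/10 = 496.3000

496.30 ms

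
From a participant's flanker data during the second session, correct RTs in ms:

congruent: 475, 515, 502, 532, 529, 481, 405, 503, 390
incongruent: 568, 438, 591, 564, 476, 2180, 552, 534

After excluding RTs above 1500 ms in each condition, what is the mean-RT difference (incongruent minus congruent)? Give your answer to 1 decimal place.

incongruent: exclude 2180
M(congruent) = 4332/9 = 481.333
M(incongruent) = 3723/7 = 531.857
Difference = 531.857 − 481.333 = 50.524 ms

50.5 ms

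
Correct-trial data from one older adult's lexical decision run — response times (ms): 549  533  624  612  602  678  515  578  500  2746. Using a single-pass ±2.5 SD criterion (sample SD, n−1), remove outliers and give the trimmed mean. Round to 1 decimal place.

576.8 ms

n = 10, ΣRT = 7937, M = 793.700
Σ(x−M)² = 4261726.10; s = √(4261726.10/9) = 688.132
Cutoffs: 793.700 ± 2.5·688.132 → [-926.6, 2514.0]
Outside: 2746 → excluded.
Retained (n=9): Σ = 5191, mean = 5191/9 = 576.778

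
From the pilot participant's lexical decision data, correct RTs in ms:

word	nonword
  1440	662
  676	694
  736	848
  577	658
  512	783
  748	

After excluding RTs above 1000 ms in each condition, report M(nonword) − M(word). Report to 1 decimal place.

79.2 ms

word: exclude 1440
M(word) = 3249/5 = 649.800
M(nonword) = 3645/5 = 729.000
Difference = 729.000 − 649.800 = 79.200 ms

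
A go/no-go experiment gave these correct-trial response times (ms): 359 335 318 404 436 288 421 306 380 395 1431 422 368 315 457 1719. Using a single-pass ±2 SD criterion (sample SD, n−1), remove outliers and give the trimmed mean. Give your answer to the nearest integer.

n = 16, ΣRT = 8354, M = 522.125
Σ(x−M)² = 2612259.75; s = √(2612259.75/15) = 417.314
Cutoffs: 522.125 ± 2·417.314 → [-312.5, 1356.8]
Outside: 1431, 1719 → excluded.
Retained (n=14): Σ = 5204, mean = 5204/14 = 371.714

372 ms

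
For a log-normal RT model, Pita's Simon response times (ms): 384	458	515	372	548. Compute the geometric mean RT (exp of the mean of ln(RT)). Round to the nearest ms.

450 ms

ln(RT): 5.9506, 6.1269, 6.2442, 5.9189, 6.3063
Mean ln(RT) = 30.5468/5 = 6.10937
Geometric mean = exp(6.10937) = 450.05 ms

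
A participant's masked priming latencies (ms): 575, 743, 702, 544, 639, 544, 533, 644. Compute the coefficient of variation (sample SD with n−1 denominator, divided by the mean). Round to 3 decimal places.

0.128

n = 8, Σ = 4924, M = 615.5000
Σ(x−M)² = 43774.000; s = √(43774.000/7) = 79.0786
CV = 79.0786 / 615.5000 = 0.12848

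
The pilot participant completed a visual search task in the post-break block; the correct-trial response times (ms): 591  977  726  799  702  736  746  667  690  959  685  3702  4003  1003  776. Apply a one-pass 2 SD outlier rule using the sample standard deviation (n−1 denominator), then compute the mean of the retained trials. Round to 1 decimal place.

n = 15, ΣRT = 17762, M = 1184.133
Σ(x−M)² = 16674619.73; s = √(16674619.73/14) = 1091.350
Cutoffs: 1184.133 ± 2·1091.350 → [-998.6, 3366.8]
Outside: 3702, 4003 → excluded.
Retained (n=13): Σ = 10057, mean = 10057/13 = 773.615

773.6 ms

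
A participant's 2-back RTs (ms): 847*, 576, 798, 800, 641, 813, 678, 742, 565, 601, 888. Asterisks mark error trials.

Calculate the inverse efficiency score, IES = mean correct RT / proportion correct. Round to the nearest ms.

Correct trials (n=10): 576, 798, 800, 641, 813, 678, 742, 565, 601, 888
Mean correct RT = 7102/10 = 710.2000 ms
Proportion correct = 10/11
IES = 710.2000 / (10/11) = 781.220 ms

781 ms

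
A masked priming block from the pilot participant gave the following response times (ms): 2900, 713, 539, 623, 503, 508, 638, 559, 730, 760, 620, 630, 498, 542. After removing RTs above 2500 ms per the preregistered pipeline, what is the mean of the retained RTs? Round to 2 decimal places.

604.85 ms

Excluded: 2900
Retained (n=13): Σ = 7863
Mean = 7863/13 = 604.8462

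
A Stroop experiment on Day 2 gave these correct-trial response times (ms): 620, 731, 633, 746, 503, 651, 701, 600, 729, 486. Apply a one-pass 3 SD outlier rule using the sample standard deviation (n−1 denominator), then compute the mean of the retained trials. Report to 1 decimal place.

640.0 ms

n = 10, ΣRT = 6400, M = 640.000
Σ(x−M)² = 75814.00; s = √(75814.00/9) = 91.781
Cutoffs: 640.000 ± 3·91.781 → [364.7, 915.3]
No RTs fall outside the cutoffs; all 10 retained. Mean = 6400/10 = 640.000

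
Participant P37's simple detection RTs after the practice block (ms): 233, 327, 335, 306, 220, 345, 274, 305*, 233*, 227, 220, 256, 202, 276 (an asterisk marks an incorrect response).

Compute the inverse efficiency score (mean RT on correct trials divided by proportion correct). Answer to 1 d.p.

Correct trials (n=12): 233, 327, 335, 306, 220, 345, 274, 227, 220, 256, 202, 276
Mean correct RT = 3221/12 = 268.4167 ms
Proportion correct = 12/14
IES = 268.4167 / (12/14) = 313.153 ms

313.2 ms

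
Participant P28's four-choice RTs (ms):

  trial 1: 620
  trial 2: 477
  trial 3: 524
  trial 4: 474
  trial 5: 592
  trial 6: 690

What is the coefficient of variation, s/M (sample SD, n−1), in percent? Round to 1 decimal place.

15.3%

n = 6, Σ = 3377, M = 562.8333
Σ(x−M)² = 37056.833; s = √(37056.833/5) = 86.0893
CV = 86.0893 / 562.8333 = 0.15296 = 15.296%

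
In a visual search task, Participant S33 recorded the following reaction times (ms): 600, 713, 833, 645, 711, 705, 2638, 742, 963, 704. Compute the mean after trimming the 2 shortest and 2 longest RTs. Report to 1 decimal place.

734.7 ms

Sorted: 600, 645, 704, 705, 711, 713, 742, 833, 963, 2638
Drop lowest 2 (600, 645) and highest 2 (963, 2638)
Remaining (n=6): Σ = 4408, mean = 4408/6 = 734.667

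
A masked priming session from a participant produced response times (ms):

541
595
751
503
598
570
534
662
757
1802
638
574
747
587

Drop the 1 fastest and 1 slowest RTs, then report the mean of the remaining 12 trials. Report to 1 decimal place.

Sorted: 503, 534, 541, 570, 574, 587, 595, 598, 638, 662, 747, 751, 757, 1802
Drop lowest 1 (503) and highest 1 (1802)
Remaining (n=12): Σ = 7554, mean = 7554/12 = 629.500

629.5 ms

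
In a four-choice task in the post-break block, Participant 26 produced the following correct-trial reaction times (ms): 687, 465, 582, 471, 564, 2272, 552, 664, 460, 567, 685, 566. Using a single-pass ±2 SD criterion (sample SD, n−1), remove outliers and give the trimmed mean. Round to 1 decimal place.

n = 12, ΣRT = 8535, M = 711.250
Σ(x−M)² = 2726590.25; s = √(2726590.25/11) = 497.867
Cutoffs: 711.250 ± 2·497.867 → [-284.5, 1707.0]
Outside: 2272 → excluded.
Retained (n=11): Σ = 6263, mean = 6263/11 = 569.364

569.4 ms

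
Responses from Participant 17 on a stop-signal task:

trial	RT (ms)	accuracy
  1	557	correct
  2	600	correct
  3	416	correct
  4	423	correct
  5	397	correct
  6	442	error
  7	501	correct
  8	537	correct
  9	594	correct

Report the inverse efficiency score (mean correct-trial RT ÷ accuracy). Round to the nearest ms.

Correct trials (n=8): 557, 600, 416, 423, 397, 501, 537, 594
Mean correct RT = 4025/8 = 503.1250 ms
Proportion correct = 8/9
IES = 503.1250 / (8/9) = 566.016 ms

566 ms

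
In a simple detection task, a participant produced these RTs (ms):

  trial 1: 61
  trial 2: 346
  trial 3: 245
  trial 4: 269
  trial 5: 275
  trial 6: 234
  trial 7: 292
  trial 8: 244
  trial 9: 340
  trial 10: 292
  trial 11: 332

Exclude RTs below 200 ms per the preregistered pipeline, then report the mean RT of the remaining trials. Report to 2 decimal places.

286.90 ms

Excluded: 61
Retained (n=10): Σ = 2869
Mean = 2869/10 = 286.9000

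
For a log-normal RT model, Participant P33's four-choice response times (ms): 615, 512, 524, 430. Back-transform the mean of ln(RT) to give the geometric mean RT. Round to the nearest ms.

516 ms

ln(RT): 6.4216, 6.2383, 6.2615, 6.0638
Mean ln(RT) = 24.9852/4 = 6.24631
Geometric mean = exp(6.24631) = 516.10 ms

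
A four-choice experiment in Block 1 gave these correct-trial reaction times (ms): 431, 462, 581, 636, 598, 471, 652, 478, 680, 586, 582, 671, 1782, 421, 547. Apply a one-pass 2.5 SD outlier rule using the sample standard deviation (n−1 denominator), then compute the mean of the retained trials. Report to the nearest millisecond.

n = 15, ΣRT = 9578, M = 638.533
Σ(x−M)² = 1505157.73; s = √(1505157.73/14) = 327.889
Cutoffs: 638.533 ± 2.5·327.889 → [-181.2, 1458.3]
Outside: 1782 → excluded.
Retained (n=14): Σ = 7796, mean = 7796/14 = 556.857

557 ms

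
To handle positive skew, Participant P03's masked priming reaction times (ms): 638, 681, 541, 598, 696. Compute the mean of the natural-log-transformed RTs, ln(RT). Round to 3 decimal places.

6.443

ln(RT): 6.4583, 6.5236, 6.2934, 6.3936, 6.5453
Σ ln(RT) = 32.2143
Mean = 32.2143/5 = 6.44285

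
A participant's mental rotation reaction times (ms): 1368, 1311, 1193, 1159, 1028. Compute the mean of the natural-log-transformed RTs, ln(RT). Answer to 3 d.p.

ln(RT): 7.2211, 7.1785, 7.0842, 7.0553, 6.9354
Σ ln(RT) = 35.4746
Mean = 35.4746/5 = 7.09491

7.095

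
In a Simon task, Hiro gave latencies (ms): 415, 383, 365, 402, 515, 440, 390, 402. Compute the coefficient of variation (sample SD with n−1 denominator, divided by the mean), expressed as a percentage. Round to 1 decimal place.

n = 8, Σ = 3312, M = 414.0000
Σ(x−M)² = 15104.000; s = √(15104.000/7) = 46.4512
CV = 46.4512 / 414.0000 = 0.11220 = 11.220%

11.2%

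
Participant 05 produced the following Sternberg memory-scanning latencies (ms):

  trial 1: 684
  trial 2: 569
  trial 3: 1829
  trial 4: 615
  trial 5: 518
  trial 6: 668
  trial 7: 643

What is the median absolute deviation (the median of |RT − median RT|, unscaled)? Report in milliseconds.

Sorted: 518, 569, 615, 643, 668, 684, 1829 → median = 643
|x − 643|: 41, 74, 1186, 28, 125, 25, 0
Sorted deviations: 0, 25, 28, 41, 74, 125, 1186 → MAD = 41

41 ms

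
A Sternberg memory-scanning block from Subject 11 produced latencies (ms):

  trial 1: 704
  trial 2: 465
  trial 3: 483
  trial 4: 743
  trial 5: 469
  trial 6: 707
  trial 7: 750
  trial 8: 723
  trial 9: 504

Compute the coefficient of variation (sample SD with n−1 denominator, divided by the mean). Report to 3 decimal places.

n = 9, Σ = 5548, M = 616.4444
Σ(x−M)² = 136200.222; s = √(136200.222/8) = 130.4800
CV = 130.4800 / 616.4444 = 0.21167

0.212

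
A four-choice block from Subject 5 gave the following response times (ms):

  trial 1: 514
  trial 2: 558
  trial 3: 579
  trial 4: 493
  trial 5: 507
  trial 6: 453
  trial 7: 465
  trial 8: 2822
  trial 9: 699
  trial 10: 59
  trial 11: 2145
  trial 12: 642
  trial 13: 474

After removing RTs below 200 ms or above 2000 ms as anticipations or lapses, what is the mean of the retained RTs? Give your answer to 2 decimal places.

538.40 ms

Excluded: 59, 2145, 2822
Retained (n=10): Σ = 5384
Mean = 5384/10 = 538.4000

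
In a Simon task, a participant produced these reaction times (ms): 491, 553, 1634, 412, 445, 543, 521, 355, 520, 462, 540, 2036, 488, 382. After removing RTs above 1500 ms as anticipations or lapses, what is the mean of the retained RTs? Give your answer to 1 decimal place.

476.0 ms

Excluded: 1634, 2036
Retained (n=12): Σ = 5712
Mean = 5712/12 = 476.0000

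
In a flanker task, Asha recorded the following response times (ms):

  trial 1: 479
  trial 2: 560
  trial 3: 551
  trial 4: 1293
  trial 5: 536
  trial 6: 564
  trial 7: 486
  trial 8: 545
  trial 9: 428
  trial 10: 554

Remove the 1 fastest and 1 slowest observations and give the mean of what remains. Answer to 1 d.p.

Sorted: 428, 479, 486, 536, 545, 551, 554, 560, 564, 1293
Drop lowest 1 (428) and highest 1 (1293)
Remaining (n=8): Σ = 4275, mean = 4275/8 = 534.375

534.4 ms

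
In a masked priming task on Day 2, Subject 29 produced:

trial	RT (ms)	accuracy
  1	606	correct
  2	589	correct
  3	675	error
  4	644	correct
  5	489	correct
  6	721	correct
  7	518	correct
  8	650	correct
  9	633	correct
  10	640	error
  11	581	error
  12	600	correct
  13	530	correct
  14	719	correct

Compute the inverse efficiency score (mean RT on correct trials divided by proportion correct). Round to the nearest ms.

Correct trials (n=11): 606, 589, 644, 489, 721, 518, 650, 633, 600, 530, 719
Mean correct RT = 6699/11 = 609.0000 ms
Proportion correct = 11/14
IES = 609.0000 / (11/14) = 775.091 ms

775 ms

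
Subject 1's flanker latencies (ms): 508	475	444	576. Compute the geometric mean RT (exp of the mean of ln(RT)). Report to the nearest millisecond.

ln(RT): 6.2305, 6.1633, 6.0958, 6.3561
Mean ln(RT) = 24.8457/4 = 6.21143
Geometric mean = exp(6.21143) = 498.41 ms

498 ms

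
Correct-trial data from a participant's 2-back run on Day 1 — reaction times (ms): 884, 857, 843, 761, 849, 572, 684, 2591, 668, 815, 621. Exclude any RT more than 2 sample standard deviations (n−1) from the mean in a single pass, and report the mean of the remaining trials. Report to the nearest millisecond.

n = 11, ΣRT = 10145, M = 922.273
Σ(x−M)² = 3174430.18; s = √(3174430.18/10) = 563.421
Cutoffs: 922.273 ± 2·563.421 → [-204.6, 2049.1]
Outside: 2591 → excluded.
Retained (n=10): Σ = 7554, mean = 7554/10 = 755.400

755 ms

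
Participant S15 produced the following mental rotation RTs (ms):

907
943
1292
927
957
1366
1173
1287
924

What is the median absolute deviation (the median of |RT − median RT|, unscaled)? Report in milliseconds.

50 ms

Sorted: 907, 924, 927, 943, 957, 1173, 1287, 1292, 1366 → median = 957
|x − 957|: 50, 14, 335, 30, 0, 409, 216, 330, 33
Sorted deviations: 0, 14, 30, 33, 50, 216, 330, 335, 409 → MAD = 50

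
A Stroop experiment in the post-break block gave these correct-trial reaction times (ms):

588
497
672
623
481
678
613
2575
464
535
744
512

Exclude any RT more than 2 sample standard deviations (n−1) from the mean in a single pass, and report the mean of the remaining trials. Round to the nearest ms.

n = 12, ΣRT = 8982, M = 748.500
Σ(x−M)² = 3724079.00; s = √(3724079.00/11) = 581.853
Cutoffs: 748.500 ± 2·581.853 → [-415.2, 1912.2]
Outside: 2575 → excluded.
Retained (n=11): Σ = 6407, mean = 6407/11 = 582.455

582 ms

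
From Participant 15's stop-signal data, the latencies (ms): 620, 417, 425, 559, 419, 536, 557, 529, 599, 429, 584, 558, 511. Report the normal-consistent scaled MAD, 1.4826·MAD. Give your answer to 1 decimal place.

71.2 ms

Sorted: 417, 419, 425, 429, 511, 529, 536, 557, 558, 559, 584, 599, 620 → median = 536
|x − 536| sorted: 0, 7, 21, 22, 23, 25, 48, 63, 84, 107, 111, 117, 119 → MAD = 48
Robust SD ≈ 1.4826 × 48 = 71.165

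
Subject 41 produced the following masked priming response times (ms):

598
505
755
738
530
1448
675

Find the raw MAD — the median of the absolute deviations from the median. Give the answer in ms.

Sorted: 505, 530, 598, 675, 738, 755, 1448 → median = 675
|x − 675|: 77, 170, 80, 63, 145, 773, 0
Sorted deviations: 0, 63, 77, 80, 145, 170, 773 → MAD = 80

80 ms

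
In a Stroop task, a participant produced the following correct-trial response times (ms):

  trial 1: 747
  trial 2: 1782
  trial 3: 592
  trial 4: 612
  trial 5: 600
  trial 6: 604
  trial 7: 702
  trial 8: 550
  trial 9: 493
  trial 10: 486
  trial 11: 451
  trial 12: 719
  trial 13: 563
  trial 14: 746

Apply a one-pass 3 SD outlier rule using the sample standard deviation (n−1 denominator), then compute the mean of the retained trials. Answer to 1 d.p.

n = 14, ΣRT = 9647, M = 689.071
Σ(x−M)² = 1404280.93; s = √(1404280.93/13) = 328.666
Cutoffs: 689.071 ± 3·328.666 → [-296.9, 1675.1]
Outside: 1782 → excluded.
Retained (n=13): Σ = 7865, mean = 7865/13 = 605.000

605.0 ms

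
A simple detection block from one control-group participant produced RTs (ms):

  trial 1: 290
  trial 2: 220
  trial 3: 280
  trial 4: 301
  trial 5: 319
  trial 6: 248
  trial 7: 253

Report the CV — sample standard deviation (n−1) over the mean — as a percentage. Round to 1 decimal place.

12.6%

n = 7, Σ = 1911, M = 273.0000
Σ(x−M)² = 7072.000; s = √(7072.000/6) = 34.3317
CV = 34.3317 / 273.0000 = 0.12576 = 12.576%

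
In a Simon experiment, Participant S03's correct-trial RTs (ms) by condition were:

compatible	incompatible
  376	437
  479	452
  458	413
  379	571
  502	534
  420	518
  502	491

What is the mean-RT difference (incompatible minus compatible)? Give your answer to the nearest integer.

M(compatible) = 3116/7 = 445.143
M(incompatible) = 3416/7 = 488.000
Difference = 488.000 − 445.143 = 42.857 ms

43 ms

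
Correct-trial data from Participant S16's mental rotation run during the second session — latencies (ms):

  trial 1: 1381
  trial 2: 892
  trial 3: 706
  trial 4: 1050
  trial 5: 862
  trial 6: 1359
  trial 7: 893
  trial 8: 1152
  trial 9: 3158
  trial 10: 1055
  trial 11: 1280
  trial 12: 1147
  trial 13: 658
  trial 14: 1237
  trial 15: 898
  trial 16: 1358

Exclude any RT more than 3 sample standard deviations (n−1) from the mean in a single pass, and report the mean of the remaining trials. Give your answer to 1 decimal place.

n = 16, ΣRT = 19086, M = 1192.875
Σ(x−M)² = 4904725.75; s = √(4904725.75/15) = 571.823
Cutoffs: 1192.875 ± 3·571.823 → [-522.6, 2908.3]
Outside: 3158 → excluded.
Retained (n=15): Σ = 15928, mean = 15928/15 = 1061.867

1061.9 ms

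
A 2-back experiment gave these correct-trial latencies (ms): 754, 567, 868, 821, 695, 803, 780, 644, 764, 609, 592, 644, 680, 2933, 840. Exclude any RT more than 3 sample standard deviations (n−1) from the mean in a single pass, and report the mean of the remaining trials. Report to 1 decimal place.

718.6 ms

n = 15, ΣRT = 12994, M = 866.267
Σ(x−M)² = 4702436.93; s = √(4702436.93/14) = 579.559
Cutoffs: 866.267 ± 3·579.559 → [-872.4, 2604.9]
Outside: 2933 → excluded.
Retained (n=14): Σ = 10061, mean = 10061/14 = 718.643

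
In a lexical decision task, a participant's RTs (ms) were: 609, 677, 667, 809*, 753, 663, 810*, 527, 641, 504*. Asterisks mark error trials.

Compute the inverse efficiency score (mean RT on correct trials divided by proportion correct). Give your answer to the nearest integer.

926 ms

Correct trials (n=7): 609, 677, 667, 753, 663, 527, 641
Mean correct RT = 4537/7 = 648.1429 ms
Proportion correct = 7/10
IES = 648.1429 / (7/10) = 925.918 ms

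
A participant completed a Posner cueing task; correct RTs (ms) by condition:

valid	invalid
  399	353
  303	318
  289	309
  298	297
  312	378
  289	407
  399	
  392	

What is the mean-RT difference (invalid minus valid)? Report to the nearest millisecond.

M(valid) = 2681/8 = 335.125
M(invalid) = 2062/6 = 343.667
Difference = 343.667 − 335.125 = 8.542 ms

9 ms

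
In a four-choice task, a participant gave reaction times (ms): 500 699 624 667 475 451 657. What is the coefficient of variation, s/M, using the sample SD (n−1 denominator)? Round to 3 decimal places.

0.177

n = 7, Σ = 4073, M = 581.8571
Σ(x−M)² = 63636.857; s = √(63636.857/6) = 102.9861
CV = 102.9861 / 581.8571 = 0.17700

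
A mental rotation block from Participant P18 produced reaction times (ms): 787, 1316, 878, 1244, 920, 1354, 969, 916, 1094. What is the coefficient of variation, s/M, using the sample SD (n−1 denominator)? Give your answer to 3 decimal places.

0.197

n = 9, Σ = 9478, M = 1053.1111
Σ(x−M)² = 342826.889; s = √(342826.889/8) = 207.0105
CV = 207.0105 / 1053.1111 = 0.19657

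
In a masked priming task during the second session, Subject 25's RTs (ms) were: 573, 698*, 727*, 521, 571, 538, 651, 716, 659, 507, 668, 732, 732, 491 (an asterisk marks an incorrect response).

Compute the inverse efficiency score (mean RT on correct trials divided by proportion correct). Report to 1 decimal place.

715.5 ms

Correct trials (n=12): 573, 521, 571, 538, 651, 716, 659, 507, 668, 732, 732, 491
Mean correct RT = 7359/12 = 613.2500 ms
Proportion correct = 12/14
IES = 613.2500 / (12/14) = 715.458 ms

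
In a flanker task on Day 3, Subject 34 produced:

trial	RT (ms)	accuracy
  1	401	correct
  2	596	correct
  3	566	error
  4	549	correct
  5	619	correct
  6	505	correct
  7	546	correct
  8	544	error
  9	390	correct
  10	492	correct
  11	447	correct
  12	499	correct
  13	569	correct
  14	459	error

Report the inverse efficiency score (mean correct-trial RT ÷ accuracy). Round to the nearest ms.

Correct trials (n=11): 401, 596, 549, 619, 505, 546, 390, 492, 447, 499, 569
Mean correct RT = 5613/11 = 510.2727 ms
Proportion correct = 11/14
IES = 510.2727 / (11/14) = 649.438 ms

649 ms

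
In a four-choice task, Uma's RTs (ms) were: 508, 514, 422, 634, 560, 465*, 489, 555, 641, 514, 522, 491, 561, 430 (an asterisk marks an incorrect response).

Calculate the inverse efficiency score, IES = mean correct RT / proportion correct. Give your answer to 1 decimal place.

Correct trials (n=13): 508, 514, 422, 634, 560, 489, 555, 641, 514, 522, 491, 561, 430
Mean correct RT = 6841/13 = 526.2308 ms
Proportion correct = 13/14
IES = 526.2308 / (13/14) = 566.710 ms

566.7 ms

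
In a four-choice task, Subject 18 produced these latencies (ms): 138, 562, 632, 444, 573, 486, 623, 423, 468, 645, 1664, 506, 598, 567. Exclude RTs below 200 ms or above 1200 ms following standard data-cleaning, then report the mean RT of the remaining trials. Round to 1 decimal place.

Excluded: 138, 1664
Retained (n=12): Σ = 6527
Mean = 6527/12 = 543.9167

543.9 ms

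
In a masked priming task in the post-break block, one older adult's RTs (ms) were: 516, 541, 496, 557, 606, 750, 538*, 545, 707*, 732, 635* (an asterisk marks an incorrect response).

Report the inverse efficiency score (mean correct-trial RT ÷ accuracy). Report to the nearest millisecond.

815 ms

Correct trials (n=8): 516, 541, 496, 557, 606, 750, 545, 732
Mean correct RT = 4743/8 = 592.8750 ms
Proportion correct = 8/11
IES = 592.8750 / (8/11) = 815.203 ms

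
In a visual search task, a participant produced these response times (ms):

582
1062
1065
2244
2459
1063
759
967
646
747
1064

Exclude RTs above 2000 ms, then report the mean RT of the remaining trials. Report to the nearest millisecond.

Excluded: 2244, 2459
Retained (n=9): Σ = 7955
Mean = 7955/9 = 883.8889

884 ms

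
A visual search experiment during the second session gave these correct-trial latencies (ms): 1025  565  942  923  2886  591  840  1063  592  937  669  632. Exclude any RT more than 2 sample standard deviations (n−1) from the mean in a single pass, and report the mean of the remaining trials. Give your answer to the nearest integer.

n = 12, ΣRT = 11665, M = 972.083
Σ(x−M)² = 4359054.92; s = √(4359054.92/11) = 629.506
Cutoffs: 972.083 ± 2·629.506 → [-286.9, 2231.1]
Outside: 2886 → excluded.
Retained (n=11): Σ = 8779, mean = 8779/11 = 798.091

798 ms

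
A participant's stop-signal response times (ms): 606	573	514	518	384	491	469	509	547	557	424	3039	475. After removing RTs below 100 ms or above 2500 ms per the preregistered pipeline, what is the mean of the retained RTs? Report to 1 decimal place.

505.6 ms

Excluded: 3039
Retained (n=12): Σ = 6067
Mean = 6067/12 = 505.5833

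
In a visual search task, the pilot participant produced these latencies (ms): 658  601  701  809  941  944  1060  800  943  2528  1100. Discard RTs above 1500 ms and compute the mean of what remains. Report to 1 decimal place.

Excluded: 2528
Retained (n=10): Σ = 8557
Mean = 8557/10 = 855.7000

855.7 ms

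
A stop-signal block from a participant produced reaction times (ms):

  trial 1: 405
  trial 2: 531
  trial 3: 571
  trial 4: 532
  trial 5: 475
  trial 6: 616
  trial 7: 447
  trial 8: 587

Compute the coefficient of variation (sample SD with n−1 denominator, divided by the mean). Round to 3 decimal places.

n = 8, Σ = 4164, M = 520.5000
Σ(x−M)² = 37148.000; s = √(37148.000/7) = 72.8482
CV = 72.8482 / 520.5000 = 0.13996

0.140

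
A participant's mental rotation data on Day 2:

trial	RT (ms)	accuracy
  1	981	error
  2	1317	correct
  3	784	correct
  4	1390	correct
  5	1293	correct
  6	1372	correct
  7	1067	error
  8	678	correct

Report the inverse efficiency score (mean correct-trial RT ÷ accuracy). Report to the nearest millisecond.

1519 ms

Correct trials (n=6): 1317, 784, 1390, 1293, 1372, 678
Mean correct RT = 6834/6 = 1139.0000 ms
Proportion correct = 6/8
IES = 1139.0000 / (6/8) = 1518.667 ms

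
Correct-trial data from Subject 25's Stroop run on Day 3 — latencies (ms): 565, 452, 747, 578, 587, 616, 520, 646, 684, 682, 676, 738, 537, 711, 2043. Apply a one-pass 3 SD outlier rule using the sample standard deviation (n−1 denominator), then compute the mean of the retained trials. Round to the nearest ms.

624 ms

n = 15, ΣRT = 10782, M = 718.800
Σ(x−M)² = 1979600.40; s = √(1979600.40/14) = 376.032
Cutoffs: 718.800 ± 3·376.032 → [-409.3, 1846.9]
Outside: 2043 → excluded.
Retained (n=14): Σ = 8739, mean = 8739/14 = 624.214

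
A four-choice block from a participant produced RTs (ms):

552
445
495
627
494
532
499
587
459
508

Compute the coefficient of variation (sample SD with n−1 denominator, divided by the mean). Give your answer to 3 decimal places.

0.108

n = 10, Σ = 5198, M = 519.8000
Σ(x−M)² = 28337.600; s = √(28337.600/9) = 56.1126
CV = 56.1126 / 519.8000 = 0.10795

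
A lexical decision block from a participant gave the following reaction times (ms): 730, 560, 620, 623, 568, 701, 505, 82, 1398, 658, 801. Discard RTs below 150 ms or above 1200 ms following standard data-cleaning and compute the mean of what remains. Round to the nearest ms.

Excluded: 82, 1398
Retained (n=9): Σ = 5766
Mean = 5766/9 = 640.6667

641 ms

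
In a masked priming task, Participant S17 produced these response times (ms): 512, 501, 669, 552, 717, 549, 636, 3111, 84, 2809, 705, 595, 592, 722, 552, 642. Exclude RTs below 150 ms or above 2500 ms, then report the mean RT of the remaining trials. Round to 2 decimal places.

Excluded: 84, 2809, 3111
Retained (n=13): Σ = 7944
Mean = 7944/13 = 611.0769

611.08 ms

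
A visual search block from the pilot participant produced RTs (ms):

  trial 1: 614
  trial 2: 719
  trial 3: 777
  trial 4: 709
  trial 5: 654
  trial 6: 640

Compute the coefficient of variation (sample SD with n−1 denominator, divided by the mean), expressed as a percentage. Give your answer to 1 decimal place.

8.8%

n = 6, Σ = 4113, M = 685.5000
Σ(x−M)² = 18221.500; s = √(18221.500/5) = 60.3680
CV = 60.3680 / 685.5000 = 0.08806 = 8.806%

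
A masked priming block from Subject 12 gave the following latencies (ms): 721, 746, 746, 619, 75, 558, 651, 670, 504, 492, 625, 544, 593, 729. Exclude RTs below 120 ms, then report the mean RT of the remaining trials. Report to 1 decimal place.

630.6 ms

Excluded: 75
Retained (n=13): Σ = 8198
Mean = 8198/13 = 630.6154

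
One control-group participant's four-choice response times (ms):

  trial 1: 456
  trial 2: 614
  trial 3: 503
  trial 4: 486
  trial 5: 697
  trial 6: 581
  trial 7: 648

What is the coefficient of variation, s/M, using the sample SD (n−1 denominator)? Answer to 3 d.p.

0.158

n = 7, Σ = 3985, M = 569.2857
Σ(x−M)² = 48807.429; s = √(48807.429/6) = 90.1919
CV = 90.1919 / 569.2857 = 0.15843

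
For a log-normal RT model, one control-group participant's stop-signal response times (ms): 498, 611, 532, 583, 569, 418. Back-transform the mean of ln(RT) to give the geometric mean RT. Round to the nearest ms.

ln(RT): 6.2106, 6.4151, 6.2766, 6.3682, 6.3439, 6.0355
Mean ln(RT) = 37.6499/6 = 6.27498
Geometric mean = exp(6.27498) = 531.12 ms

531 ms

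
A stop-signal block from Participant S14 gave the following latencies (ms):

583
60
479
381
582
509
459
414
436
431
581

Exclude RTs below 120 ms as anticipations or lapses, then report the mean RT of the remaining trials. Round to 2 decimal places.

485.50 ms

Excluded: 60
Retained (n=10): Σ = 4855
Mean = 4855/10 = 485.5000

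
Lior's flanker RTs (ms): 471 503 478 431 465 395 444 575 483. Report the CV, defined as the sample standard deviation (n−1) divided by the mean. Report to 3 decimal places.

0.106

n = 9, Σ = 4245, M = 471.6667
Σ(x−M)² = 20170.000; s = √(20170.000/8) = 50.2121
CV = 50.2121 / 471.6667 = 0.10646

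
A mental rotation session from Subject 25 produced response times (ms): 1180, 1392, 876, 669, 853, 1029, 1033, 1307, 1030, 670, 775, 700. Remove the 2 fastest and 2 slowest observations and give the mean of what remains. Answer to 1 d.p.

934.5 ms

Sorted: 669, 670, 700, 775, 853, 876, 1029, 1030, 1033, 1180, 1307, 1392
Drop lowest 2 (669, 670) and highest 2 (1307, 1392)
Remaining (n=8): Σ = 7476, mean = 7476/8 = 934.500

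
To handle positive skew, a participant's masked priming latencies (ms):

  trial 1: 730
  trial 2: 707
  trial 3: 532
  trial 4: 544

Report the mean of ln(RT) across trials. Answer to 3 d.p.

ln(RT): 6.5930, 6.5610, 6.2766, 6.2989
Σ ln(RT) = 25.7297
Mean = 25.7297/4 = 6.43242

6.432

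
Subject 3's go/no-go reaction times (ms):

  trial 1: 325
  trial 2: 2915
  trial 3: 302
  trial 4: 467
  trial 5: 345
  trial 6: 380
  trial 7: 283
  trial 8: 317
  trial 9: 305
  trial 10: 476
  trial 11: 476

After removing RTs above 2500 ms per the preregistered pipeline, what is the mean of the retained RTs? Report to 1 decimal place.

Excluded: 2915
Retained (n=10): Σ = 3676
Mean = 3676/10 = 367.6000

367.6 ms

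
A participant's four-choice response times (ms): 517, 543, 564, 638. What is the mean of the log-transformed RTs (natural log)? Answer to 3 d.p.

6.335

ln(RT): 6.2480, 6.2971, 6.3351, 6.4583
Σ ln(RT) = 25.3385
Mean = 25.3385/4 = 6.33464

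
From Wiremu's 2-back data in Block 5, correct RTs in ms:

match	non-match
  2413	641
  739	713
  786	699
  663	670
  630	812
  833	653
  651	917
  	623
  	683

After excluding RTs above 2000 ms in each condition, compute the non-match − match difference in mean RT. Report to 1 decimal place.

-4.7 ms

match: exclude 2413
M(match) = 4302/6 = 717.000
M(non-match) = 6411/9 = 712.333
Difference = 712.333 − 717.000 = -4.667 ms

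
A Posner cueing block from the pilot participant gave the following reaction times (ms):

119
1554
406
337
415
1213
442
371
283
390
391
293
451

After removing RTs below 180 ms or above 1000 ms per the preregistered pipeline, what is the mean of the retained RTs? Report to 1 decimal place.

Excluded: 119, 1213, 1554
Retained (n=10): Σ = 3779
Mean = 3779/10 = 377.9000

377.9 ms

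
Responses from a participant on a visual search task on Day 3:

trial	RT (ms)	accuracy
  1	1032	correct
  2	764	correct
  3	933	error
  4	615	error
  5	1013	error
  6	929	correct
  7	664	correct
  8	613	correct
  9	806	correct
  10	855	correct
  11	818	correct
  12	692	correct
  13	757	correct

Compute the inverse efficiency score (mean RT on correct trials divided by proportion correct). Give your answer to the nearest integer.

Correct trials (n=10): 1032, 764, 929, 664, 613, 806, 855, 818, 692, 757
Mean correct RT = 7930/10 = 793.0000 ms
Proportion correct = 10/13
IES = 793.0000 / (10/13) = 1030.900 ms

1031 ms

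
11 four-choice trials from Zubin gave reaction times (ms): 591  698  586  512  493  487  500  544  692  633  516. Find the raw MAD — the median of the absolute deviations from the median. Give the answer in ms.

47 ms

Sorted: 487, 493, 500, 512, 516, 544, 586, 591, 633, 692, 698 → median = 544
|x − 544|: 47, 154, 42, 32, 51, 57, 44, 0, 148, 89, 28
Sorted deviations: 0, 28, 32, 42, 44, 47, 51, 57, 89, 148, 154 → MAD = 47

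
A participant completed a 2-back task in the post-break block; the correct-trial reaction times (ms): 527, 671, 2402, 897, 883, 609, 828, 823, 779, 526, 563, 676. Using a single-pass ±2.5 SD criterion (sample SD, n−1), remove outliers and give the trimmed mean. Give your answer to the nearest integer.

n = 12, ΣRT = 10184, M = 848.667
Σ(x−M)² = 2830306.67; s = √(2830306.67/11) = 507.248
Cutoffs: 848.667 ± 2.5·507.248 → [-419.5, 2116.8]
Outside: 2402 → excluded.
Retained (n=11): Σ = 7782, mean = 7782/11 = 707.455

707 ms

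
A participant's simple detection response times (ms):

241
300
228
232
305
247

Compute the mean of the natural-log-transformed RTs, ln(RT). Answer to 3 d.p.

5.549

ln(RT): 5.4848, 5.7038, 5.4293, 5.4467, 5.7203, 5.5094
Σ ln(RT) = 33.2944
Mean = 33.2944/6 = 5.54906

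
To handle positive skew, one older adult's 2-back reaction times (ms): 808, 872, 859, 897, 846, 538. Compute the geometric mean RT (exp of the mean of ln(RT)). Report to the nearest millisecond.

792 ms

ln(RT): 6.6946, 6.7708, 6.7558, 6.7991, 6.7405, 6.2879
Mean ln(RT) = 40.0486/6 = 6.67476
Geometric mean = exp(6.67476) = 792.16 ms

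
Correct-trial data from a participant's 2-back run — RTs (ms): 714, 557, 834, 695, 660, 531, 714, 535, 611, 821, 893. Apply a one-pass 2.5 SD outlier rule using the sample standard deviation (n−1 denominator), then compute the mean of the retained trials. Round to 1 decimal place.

n = 11, ΣRT = 7565, M = 687.727
Σ(x−M)² = 154362.18; s = √(154362.18/10) = 124.243
Cutoffs: 687.727 ± 2.5·124.243 → [377.1, 998.3]
No RTs fall outside the cutoffs; all 11 retained. Mean = 7565/11 = 687.727

687.7 ms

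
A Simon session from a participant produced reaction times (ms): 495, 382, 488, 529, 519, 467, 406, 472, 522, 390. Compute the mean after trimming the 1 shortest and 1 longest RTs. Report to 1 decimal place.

Sorted: 382, 390, 406, 467, 472, 488, 495, 519, 522, 529
Drop lowest 1 (382) and highest 1 (529)
Remaining (n=8): Σ = 3759, mean = 3759/8 = 469.875

469.9 ms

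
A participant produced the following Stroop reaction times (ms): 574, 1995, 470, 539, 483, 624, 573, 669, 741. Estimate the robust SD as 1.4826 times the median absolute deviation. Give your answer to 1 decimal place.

Sorted: 470, 483, 539, 573, 574, 624, 669, 741, 1995 → median = 574
|x − 574| sorted: 0, 1, 35, 50, 91, 95, 104, 167, 1421 → MAD = 91
Robust SD ≈ 1.4826 × 91 = 134.917

134.9 ms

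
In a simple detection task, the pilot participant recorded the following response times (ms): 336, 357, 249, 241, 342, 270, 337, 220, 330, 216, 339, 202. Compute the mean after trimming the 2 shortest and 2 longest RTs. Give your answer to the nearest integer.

290 ms

Sorted: 202, 216, 220, 241, 249, 270, 330, 336, 337, 339, 342, 357
Drop lowest 2 (202, 216) and highest 2 (342, 357)
Remaining (n=8): Σ = 2322, mean = 2322/8 = 290.250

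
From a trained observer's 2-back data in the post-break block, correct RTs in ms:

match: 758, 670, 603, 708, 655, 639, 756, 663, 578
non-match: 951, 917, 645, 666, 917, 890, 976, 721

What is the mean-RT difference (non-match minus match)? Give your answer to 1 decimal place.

165.4 ms

M(match) = 6030/9 = 670.000
M(non-match) = 6683/8 = 835.375
Difference = 835.375 − 670.000 = 165.375 ms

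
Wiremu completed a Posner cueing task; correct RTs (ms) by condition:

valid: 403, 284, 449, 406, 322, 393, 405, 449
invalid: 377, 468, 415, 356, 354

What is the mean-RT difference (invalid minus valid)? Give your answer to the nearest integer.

5 ms

M(valid) = 3111/8 = 388.875
M(invalid) = 1970/5 = 394.000
Difference = 394.000 − 388.875 = 5.125 ms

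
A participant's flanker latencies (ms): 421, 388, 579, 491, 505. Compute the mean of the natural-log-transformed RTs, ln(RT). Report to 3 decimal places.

6.157

ln(RT): 6.0426, 5.9610, 6.3613, 6.1964, 6.2246
Σ ln(RT) = 30.7859
Mean = 30.7859/5 = 6.15719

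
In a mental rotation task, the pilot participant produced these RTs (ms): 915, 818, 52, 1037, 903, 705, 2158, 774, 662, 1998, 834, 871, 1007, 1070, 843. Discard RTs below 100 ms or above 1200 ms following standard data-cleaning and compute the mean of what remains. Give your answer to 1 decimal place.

Excluded: 52, 1998, 2158
Retained (n=12): Σ = 10439
Mean = 10439/12 = 869.9167

869.9 ms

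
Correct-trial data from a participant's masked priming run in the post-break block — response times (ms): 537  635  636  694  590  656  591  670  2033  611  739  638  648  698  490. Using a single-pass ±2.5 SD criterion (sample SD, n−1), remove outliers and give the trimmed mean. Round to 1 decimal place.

630.9 ms

n = 15, ΣRT = 10866, M = 724.400
Σ(x−M)² = 1889795.60; s = √(1889795.60/14) = 367.404
Cutoffs: 724.400 ± 2.5·367.404 → [-194.1, 1642.9]
Outside: 2033 → excluded.
Retained (n=14): Σ = 8833, mean = 8833/14 = 630.929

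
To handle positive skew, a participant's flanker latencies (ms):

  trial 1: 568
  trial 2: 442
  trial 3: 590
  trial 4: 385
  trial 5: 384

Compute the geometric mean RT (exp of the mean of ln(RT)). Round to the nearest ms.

ln(RT): 6.3421, 6.0913, 6.3801, 5.9532, 5.9506
Mean ln(RT) = 30.7174/5 = 6.14349
Geometric mean = exp(6.14349) = 465.67 ms

466 ms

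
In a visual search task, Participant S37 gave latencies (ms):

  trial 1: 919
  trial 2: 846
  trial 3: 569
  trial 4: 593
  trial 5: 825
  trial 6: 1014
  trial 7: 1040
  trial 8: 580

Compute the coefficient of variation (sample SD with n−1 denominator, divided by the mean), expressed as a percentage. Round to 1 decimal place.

24.4%

n = 8, Σ = 6386, M = 798.2500
Σ(x−M)² = 264883.500; s = √(264883.500/7) = 194.5263
CV = 194.5263 / 798.2500 = 0.24369 = 24.369%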